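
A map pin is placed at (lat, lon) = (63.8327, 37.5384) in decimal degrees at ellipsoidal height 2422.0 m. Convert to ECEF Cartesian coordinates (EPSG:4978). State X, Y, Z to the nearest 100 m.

WGS84: a = 6378137 m, e² = 0.006694380; N(φ) = a/√(1−e²sin²φ) = 6395403.877 m.
X = (N+h)·cosφ·cosλ = 2237216.186 m; Y = (N+h)·cosφ·sinλ = 1719059.811 m; Z = (N(1−e²)+h)·sinφ = 5703688.647 m.

X 2237200 m, Y 1719100 m, Z 5703700 m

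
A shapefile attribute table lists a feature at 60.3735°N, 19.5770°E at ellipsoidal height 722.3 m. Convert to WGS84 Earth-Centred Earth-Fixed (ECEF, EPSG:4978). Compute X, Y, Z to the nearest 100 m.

WGS84: a = 6378137 m, e² = 0.006694380; N(φ) = a/√(1−e²sin²φ) = 6394330.154 m.
X = (N+h)·cosφ·cosλ = 2978604.061 m; Y = (N+h)·cosφ·sinλ = 1059286.093 m; Z = (N(1−e²)+h)·sinφ = 5521794.229 m.

X 2978600 m, Y 1059300 m, Z 5521800 m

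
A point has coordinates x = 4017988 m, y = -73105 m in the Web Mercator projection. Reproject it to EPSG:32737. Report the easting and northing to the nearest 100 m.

E 176500 m, N 9927300 m

Web Mercator inverse (R = 6378137 m) → φ = -0.65669901°, λ = 36.09420032°.
UTM 37S forward: E = 176538.754 m, N = 9927320.926 m.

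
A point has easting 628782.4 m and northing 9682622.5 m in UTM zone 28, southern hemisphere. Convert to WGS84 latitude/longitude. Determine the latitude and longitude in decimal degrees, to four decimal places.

Zone 28S: λ₀ = -15°, k₀ = 0.9996, false easting 500000 m, false northing 10000000 m.
Meridian distance M = (N − FN)/k₀ = -317504.5 m.
Inverse transverse Mercator on WGS84 gives φ = -2.87079957°, λ = -13.84129967°.

lat -2.8708°, lon -13.8413°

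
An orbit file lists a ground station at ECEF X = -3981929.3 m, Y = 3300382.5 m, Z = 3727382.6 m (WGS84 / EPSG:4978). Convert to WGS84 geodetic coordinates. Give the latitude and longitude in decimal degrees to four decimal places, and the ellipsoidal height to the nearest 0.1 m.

λ = atan2(Y, X) = 140.34670032°; p = √(X²+Y²) = 5171874.5 m.
Bowring's method on WGS84 (a = 6378137 m, b = 6356752.314 m) gives φ = 35.96300026°, h = 4279.304 m.

lat 35.9630°, lon 140.3467°, h 4279.3 m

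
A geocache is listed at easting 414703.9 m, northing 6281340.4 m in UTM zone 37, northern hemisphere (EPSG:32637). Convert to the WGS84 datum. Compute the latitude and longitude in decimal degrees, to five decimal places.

lat 56.66840°, lon 37.60820°

Zone 37N: λ₀ = 39°, k₀ = 0.9996, false easting 500000 m.
Meridian distance M = (N − FN)/k₀ = 6283853.9 m.
Inverse transverse Mercator on WGS84 gives φ = 56.66840017°, λ = 37.60820054°.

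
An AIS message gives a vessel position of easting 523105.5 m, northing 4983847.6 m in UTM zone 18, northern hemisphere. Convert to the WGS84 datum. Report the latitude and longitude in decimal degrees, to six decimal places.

lat 45.007700°, lon -74.706801°

Zone 18N: λ₀ = -75°, k₀ = 0.9996, false easting 500000 m.
Meridian distance M = (N − FN)/k₀ = 4985841.9 m.
Inverse transverse Mercator on WGS84 gives φ = 45.00770016°, λ = -74.70680063°.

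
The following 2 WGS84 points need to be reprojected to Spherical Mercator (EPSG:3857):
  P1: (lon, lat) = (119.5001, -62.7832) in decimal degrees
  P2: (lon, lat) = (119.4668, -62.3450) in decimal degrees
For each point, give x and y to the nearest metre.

P1: x 13302690 m, y -9047287 m; P2: x 13298983 m, y -8941415 m

Web Mercator: x = R·λ, y = R·ln tan(π/4+φ/2), R = 6378137 m.
P1 (-62.7832°, 119.5001°) → (13302690.282, -9047287.352) m.
P2 (-62.3450°, 119.4668°) → (13298983.343, -8941415.254) m.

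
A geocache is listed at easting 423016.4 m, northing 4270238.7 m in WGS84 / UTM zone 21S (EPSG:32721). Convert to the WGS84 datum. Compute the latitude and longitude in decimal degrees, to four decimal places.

Zone 21S: λ₀ = -57°, k₀ = 0.9996, false easting 500000 m, false northing 10000000 m.
Meridian distance M = (N − FN)/k₀ = -5732054.1 m.
Inverse transverse Mercator on WGS84 gives φ = -51.71350027°, λ = -58.11430057°.

lat -51.7135°, lon -58.1143°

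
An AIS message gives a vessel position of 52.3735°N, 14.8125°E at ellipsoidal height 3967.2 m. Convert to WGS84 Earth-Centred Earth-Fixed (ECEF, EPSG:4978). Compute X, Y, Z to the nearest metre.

X 3774792 m, Y 998224 m, Z 5031425 m

WGS84: a = 6378137 m, e² = 0.006694380; N(φ) = a/√(1−e²sin²φ) = 6391570.929 m.
X = (N+h)·cosφ·cosλ = 3774792.425 m; Y = (N+h)·cosφ·sinλ = 998224.251 m; Z = (N(1−e²)+h)·sinφ = 5031425.165 m.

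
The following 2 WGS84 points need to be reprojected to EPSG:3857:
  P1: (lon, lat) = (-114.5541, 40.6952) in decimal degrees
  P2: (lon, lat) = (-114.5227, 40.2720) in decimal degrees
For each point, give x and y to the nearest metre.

Web Mercator: x = R·λ, y = R·ln tan(π/4+φ/2), R = 6378137 m.
P1 (40.6952°, -114.5541°) → (-12752104.080, 4967487.155) m.
P2 (40.2720°, -114.5227°) → (-12748608.648, 4905547.663) m.

P1: x -12752104 m, y 4967487 m; P2: x -12748609 m, y 4905548 m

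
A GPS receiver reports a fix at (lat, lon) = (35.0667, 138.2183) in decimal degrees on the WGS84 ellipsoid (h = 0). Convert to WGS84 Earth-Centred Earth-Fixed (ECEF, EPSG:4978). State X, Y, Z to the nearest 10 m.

X -3897100 m, Y 3482170 m, Z 3643930 m

WGS84: a = 6378137 m, e² = 0.006694380; N(φ) = a/√(1−e²sin²φ) = 6385195.616 m.
X = (N+h)·cosφ·cosλ = -3897103.384 m; Y = (N+h)·cosφ·sinλ = 3482173.444 m; Z = (N(1−e²)+h)·sinφ = 3643925.980 m.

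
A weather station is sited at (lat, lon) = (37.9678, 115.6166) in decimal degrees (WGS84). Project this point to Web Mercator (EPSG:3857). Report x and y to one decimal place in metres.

x 12870381.0 m, y 4574878.0 m

Web Mercator is spherical with R = a = 6378137 m.
x = R·λ = 6378137 × 2.017890340 = 12870381.039 m.
y = R·ln tan(π/4 + φ/2) = 6378137 × 0.717274971 = 4574878.031 m.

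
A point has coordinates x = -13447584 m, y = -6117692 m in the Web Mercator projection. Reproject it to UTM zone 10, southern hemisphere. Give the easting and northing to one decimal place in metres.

E 663772.5 m, N 4674126.4 m

Web Mercator inverse (R = 6378137 m) → φ = -48.06510002°, λ = -120.80170242°.
UTM 10S forward: E = 663772.456 m, N = 4674126.413 m.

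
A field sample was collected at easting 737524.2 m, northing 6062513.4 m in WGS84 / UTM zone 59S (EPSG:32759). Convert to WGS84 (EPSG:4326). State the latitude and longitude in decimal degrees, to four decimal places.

lat -35.5526°, lon 173.6204°

Zone 59S: λ₀ = 171°, k₀ = 0.9996, false easting 500000 m, false northing 10000000 m.
Meridian distance M = (N − FN)/k₀ = -3939062.2 m.
Inverse transverse Mercator on WGS84 gives φ = -35.55260032°, λ = 173.62039992°.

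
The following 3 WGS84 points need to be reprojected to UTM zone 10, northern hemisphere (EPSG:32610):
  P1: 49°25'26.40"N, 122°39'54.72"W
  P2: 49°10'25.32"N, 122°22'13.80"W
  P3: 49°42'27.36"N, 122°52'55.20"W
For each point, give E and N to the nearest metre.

P1: E 524280 m, N 5474645 m; P2: E 545883 m, N 5446956 m; P3: E 508508 m, N 5506128 m

UTM zone 10N: λ₀ = -123°, k₀ = 0.9996.
P1 (49.4240°, -122.6652°) → (524279.559, 5474645.469) m.
P2 (49.1737°, -122.3705°) → (545882.762, 5446956.209) m.
P3 (49.7076°, -122.8820°) → (508507.893, 5506127.840) m.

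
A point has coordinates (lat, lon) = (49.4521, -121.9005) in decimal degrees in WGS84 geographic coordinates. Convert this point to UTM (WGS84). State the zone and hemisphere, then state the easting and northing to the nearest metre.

Longitude -121.9005° lies in the 6° band [-126°, -120°), giving zone 10; latitude is north of the equator, so 10N.
Zone 10 central meridian λ₀ = 6×10 − 183 = -123°; Δλ = +1.0995°.
Transverse Mercator on WGS84 with k₀ = 0.9996 gives E = 579689.063 m, N = 5478296.604 m.

Zone 10N: E 579689 m, N 5478297 m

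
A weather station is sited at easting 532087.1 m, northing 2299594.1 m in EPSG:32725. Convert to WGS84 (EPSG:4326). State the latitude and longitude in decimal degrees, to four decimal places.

lat -69.4110°, lon -32.1824°

Zone 25S: λ₀ = -33°, k₀ = 0.9996, false easting 500000 m, false northing 10000000 m.
Meridian distance M = (N − FN)/k₀ = -7703487.3 m.
Inverse transverse Mercator on WGS84 gives φ = -69.41099985°, λ = -32.18239960°.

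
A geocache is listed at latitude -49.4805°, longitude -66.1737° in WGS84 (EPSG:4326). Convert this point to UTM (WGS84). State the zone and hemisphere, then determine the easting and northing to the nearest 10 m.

Longitude -66.1737° lies in the 6° band [-72°, -66°), giving zone 19; latitude is south of the equator, so 19S.
Zone 19 central meridian λ₀ = 6×19 − 183 = -69°; Δλ = +2.8263°.
Transverse Mercator on WGS84 with k₀ = 0.9996 gives E = 704713.987 m, N = 4515287.396 m.

Zone 19S: E 704710 m, N 4515290 m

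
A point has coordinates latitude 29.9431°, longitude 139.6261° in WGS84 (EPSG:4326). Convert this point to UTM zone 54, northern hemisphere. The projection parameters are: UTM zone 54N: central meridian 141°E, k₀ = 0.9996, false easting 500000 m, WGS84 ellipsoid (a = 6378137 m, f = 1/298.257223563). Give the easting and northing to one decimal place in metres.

Zone 54 central meridian λ₀ = 6×54 − 183 = 141°; Δλ = -1.3739°.
Transverse Mercator on WGS84 with k₀ = 0.9996 gives E = 367408.573 m, N = 3313273.982 m.

E 367408.6 m, N 3313274.0 m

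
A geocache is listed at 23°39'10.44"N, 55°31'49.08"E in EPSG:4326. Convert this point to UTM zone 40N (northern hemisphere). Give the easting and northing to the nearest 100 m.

Zone 40 central meridian λ₀ = 6×40 − 183 = 57°; Δλ = -1.4697°.
Transverse Mercator on WGS84 with k₀ = 0.9996 gives E = 350105.812 m, N = 2616570.007 m.

E 350100 m, N 2616600 m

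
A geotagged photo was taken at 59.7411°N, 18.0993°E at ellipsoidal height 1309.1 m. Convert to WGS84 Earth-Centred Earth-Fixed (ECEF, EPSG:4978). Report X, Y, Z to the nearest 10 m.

X 3063250 m, Y 1001180 m, Z 5487130 m

WGS84: a = 6378137 m, e² = 0.006694380; N(φ) = a/√(1−e²sin²φ) = 6394124.780 m.
X = (N+h)·cosφ·cosλ = 3063250.004 m; Y = (N+h)·cosφ·sinλ = 1001183.010 m; Z = (N(1−e²)+h)·sinφ = 5487129.455 m.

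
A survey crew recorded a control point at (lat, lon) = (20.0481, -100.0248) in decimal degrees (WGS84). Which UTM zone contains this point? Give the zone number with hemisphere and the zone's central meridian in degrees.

UTM zone = ⌊(λ + 180)/6⌋ + 1; -100.0248° ∈ [-102°, -96°) → zone 14.
Hemisphere: N (φ ≥ 0).
Central meridian λ₀ = 6×14 − 183 = -99°.

Zone 14N, central meridian -99°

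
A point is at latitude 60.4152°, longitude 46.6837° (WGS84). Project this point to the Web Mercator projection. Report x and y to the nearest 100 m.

x 5196800 m, y 8492800 m

Web Mercator is spherical with R = a = 6378137 m.
x = R·λ = 6378137 × 0.814784272 = 5196805.712 m.
y = R·ln tan(π/4 + φ/2) = 6378137 × 1.331542964 = 8492763.445 m.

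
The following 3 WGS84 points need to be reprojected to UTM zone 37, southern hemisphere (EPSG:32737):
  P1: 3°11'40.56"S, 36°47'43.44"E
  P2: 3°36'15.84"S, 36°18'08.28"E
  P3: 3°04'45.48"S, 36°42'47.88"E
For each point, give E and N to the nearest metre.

P1: E 255001 m, N 9646634 m; P2: E 200293 m, N 9601156 m; P3: E 245845 m, N 9659369 m

UTM zone 37S: λ₀ = 39°, k₀ = 0.9996.
P1 (-3.1946°, 36.7954°) → (255001.397, 9646634.275) m.
P2 (-3.6044°, 36.3023°) → (200292.745, 9601156.409) m.
P3 (-3.0793°, 36.7133°) → (245844.938, 9659368.987) m.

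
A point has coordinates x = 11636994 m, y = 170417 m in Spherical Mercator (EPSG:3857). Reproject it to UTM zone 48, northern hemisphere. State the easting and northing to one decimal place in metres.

E 448485.8 m, N 169194.3 m

Web Mercator inverse (R = 6378137 m) → φ = 1.53069984°, λ = 104.53689571°.
UTM 48N forward: E = 448485.790 m, N = 169194.289 m.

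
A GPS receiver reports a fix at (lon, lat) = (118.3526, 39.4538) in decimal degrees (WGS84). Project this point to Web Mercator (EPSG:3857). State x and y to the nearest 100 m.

x 13175000 m, y 4786900 m

Web Mercator is spherical with R = a = 6378137 m.
x = R·λ = 6378137 × 2.065642548 = 13174951.166 m.
y = R·ln tan(π/4 + φ/2) = 6378137 × 0.750514541 = 4786884.565 m.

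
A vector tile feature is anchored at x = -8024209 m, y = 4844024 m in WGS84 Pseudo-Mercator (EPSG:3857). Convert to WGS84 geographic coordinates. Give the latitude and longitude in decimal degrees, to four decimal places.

lat 39.8490°, lon -72.0827°

R = 6378137 m. λ = x/R = -72.08269588°.
φ = 2·arctan(exp(y/R)) − 90° = 2·arctan(2.13715) − 90° = 39.84900295°.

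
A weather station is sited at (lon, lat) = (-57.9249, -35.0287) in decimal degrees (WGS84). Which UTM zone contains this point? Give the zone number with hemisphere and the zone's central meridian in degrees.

Zone 21S, central meridian -57°

UTM zone = ⌊(λ + 180)/6⌋ + 1; -57.9249° ∈ [-60°, -54°) → zone 21.
Hemisphere: S (φ < 0).
Central meridian λ₀ = 6×21 − 183 = -57°.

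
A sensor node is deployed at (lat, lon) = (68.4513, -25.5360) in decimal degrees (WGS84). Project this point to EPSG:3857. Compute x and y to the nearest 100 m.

Web Mercator is spherical with R = a = 6378137 m.
x = R·λ = 6378137 × -0.445687278 = -2842654.517 m.
y = R·ln tan(π/4 + φ/2) = 6378137 × 1.659173084 = 10582433.235 m.

x -2842700 m, y 10582400 m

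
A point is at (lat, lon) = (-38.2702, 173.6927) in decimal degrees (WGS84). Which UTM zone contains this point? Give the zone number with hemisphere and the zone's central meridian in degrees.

Zone 59S, central meridian 171°

UTM zone = ⌊(λ + 180)/6⌋ + 1; 173.6927° ∈ [168°, 174°) → zone 59.
Hemisphere: S (φ < 0).
Central meridian λ₀ = 6×59 − 183 = 171°.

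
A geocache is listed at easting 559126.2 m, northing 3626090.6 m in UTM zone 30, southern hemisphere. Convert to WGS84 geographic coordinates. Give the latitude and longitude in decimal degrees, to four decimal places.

lat -57.5039°, lon -2.0133°

Zone 30S: λ₀ = -3°, k₀ = 0.9996, false easting 500000 m, false northing 10000000 m.
Meridian distance M = (N − FN)/k₀ = -6376460.0 m.
Inverse transverse Mercator on WGS84 gives φ = -57.50390001°, λ = -2.01330054°.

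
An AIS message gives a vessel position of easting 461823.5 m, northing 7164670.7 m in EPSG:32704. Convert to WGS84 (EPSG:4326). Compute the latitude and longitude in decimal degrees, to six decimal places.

lat -25.635100°, lon -159.380300°

Zone 4S: λ₀ = -159°, k₀ = 0.9996, false easting 500000 m, false northing 10000000 m.
Meridian distance M = (N − FN)/k₀ = -2836463.9 m.
Inverse transverse Mercator on WGS84 gives φ = -25.63509998°, λ = -159.38029977°.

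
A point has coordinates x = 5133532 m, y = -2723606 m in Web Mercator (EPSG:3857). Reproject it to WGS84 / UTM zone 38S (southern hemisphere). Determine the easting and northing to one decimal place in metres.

Web Mercator inverse (R = 6378137 m) → φ = -23.75519663°, λ = 46.11530257°.
UTM 38S forward: E = 613657.058 m, N = 7372430.518 m.

E 613657.1 m, N 7372430.5 m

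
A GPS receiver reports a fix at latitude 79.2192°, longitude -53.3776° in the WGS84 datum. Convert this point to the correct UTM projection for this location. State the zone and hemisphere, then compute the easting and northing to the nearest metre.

Zone 22N: E 450365 m, N 8795451 m

Longitude -53.3776° lies in the 6° band [-54°, -48°), giving zone 22; latitude is north of the equator, so 22N.
Zone 22 central meridian λ₀ = 6×22 − 183 = -51°; Δλ = -2.3776°.
Transverse Mercator on WGS84 with k₀ = 0.9996 gives E = 450364.735 m, N = 8795450.546 m.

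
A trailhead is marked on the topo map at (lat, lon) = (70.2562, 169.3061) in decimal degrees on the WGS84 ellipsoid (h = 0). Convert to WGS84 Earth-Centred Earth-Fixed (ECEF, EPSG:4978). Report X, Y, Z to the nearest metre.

X -2123515 m, Y 401008 m, Z 5980756 m

WGS84: a = 6378137 m, e² = 0.006694380; N(φ) = a/√(1−e²sin²φ) = 6397134.068 m.
X = (N+h)·cosφ·cosλ = -2123515.161 m; Y = (N+h)·cosφ·sinλ = 401008.208 m; Z = (N(1−e²)+h)·sinφ = 5980755.751 m.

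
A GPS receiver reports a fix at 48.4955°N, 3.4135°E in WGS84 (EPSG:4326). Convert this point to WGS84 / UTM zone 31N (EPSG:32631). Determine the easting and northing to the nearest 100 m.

Zone 31 central meridian λ₀ = 6×31 − 183 = 3°; Δλ = +0.4135°.
Transverse Mercator on WGS84 with k₀ = 0.9996 gives E = 530548.682 m, N = 5371457.932 m.

E 530500 m, N 5371500 m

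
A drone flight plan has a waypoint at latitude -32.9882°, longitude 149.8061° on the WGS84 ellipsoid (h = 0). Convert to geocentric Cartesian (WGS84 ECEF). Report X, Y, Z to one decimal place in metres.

X -4628640.3 m, Y 2693273.3 m, Z -3452861.0 m

WGS84: a = 6378137 m, e² = 0.006694380; N(φ) = a/√(1−e²sin²φ) = 6384475.160 m.
X = (N+h)·cosφ·cosλ = -4628640.319 m; Y = (N+h)·cosφ·sinλ = 2693273.321 m; Z = (N(1−e²)+h)·sinφ = -3452861.024 m.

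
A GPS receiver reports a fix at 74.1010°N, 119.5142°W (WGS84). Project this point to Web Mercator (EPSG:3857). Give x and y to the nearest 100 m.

Web Mercator is spherical with R = a = 6378137 m.
x = R·λ = 6378137 × -2.085916293 = -13304259.887 m.
y = R·ln tan(π/4 + φ/2) = 6378137 × 1.968672232 = 12556461.205 m.

x -13304300 m, y 12556500 m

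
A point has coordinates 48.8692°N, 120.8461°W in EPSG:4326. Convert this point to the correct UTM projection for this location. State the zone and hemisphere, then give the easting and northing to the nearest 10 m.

Zone 10N: E 657950 m, N 5415150 m

Longitude -120.8461° lies in the 6° band [-126°, -120°), giving zone 10; latitude is north of the equator, so 10N.
Zone 10 central meridian λ₀ = 6×10 − 183 = -123°; Δλ = +2.1539°.
Transverse Mercator on WGS84 with k₀ = 0.9996 gives E = 657948.832 m, N = 5415152.198 m.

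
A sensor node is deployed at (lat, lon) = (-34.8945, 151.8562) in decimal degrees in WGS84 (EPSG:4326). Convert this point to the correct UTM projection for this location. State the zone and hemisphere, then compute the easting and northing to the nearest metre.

Longitude 151.8562° lies in the 6° band [150°, 156°), giving zone 56; latitude is south of the equator, so 56S.
Zone 56 central meridian λ₀ = 6×56 − 183 = 153°; Δλ = -1.1438°.
Transverse Mercator on WGS84 with k₀ = 0.9996 gives E = 395490.152 m, N = 6138059.573 m.

Zone 56S: E 395490 m, N 6138060 m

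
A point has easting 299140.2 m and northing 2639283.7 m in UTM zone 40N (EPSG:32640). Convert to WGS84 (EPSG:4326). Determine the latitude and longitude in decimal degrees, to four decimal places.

Zone 40N: λ₀ = 57°, k₀ = 0.9996, false easting 500000 m.
Meridian distance M = (N − FN)/k₀ = 2640339.8 m.
Inverse transverse Mercator on WGS84 gives φ = 23.85240010°, λ = 55.02769967°.

lat 23.8524°, lon 55.0277°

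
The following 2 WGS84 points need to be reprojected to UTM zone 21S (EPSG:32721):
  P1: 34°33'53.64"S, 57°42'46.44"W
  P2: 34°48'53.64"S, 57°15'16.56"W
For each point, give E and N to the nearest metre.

UTM zone 21S: λ₀ = -57°, k₀ = 0.9996.
P1 (-34.5649°, -57.7129°) → (434603.620, 6174975.315) m.
P2 (-34.8149°, -57.2546°) → (476715.106, 6147453.972) m.

P1: E 434604 m, N 6174975 m; P2: E 476715 m, N 6147454 m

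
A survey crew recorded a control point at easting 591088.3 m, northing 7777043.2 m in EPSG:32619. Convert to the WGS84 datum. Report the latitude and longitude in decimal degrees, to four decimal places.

lat 70.0841°, lon -66.6035°

Zone 19N: λ₀ = -69°, k₀ = 0.9996, false easting 500000 m.
Meridian distance M = (N − FN)/k₀ = 7780155.3 m.
Inverse transverse Mercator on WGS84 gives φ = 70.08410042°, λ = -66.60350047°.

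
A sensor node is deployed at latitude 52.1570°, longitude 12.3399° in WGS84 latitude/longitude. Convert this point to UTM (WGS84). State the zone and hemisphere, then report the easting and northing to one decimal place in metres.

Zone 33N: E 318038.4 m, N 5781837.2 m

Longitude 12.3399° lies in the 6° band [12°, 18°), giving zone 33; latitude is north of the equator, so 33N.
Zone 33 central meridian λ₀ = 6×33 − 183 = 15°; Δλ = -2.6601°.
Transverse Mercator on WGS84 with k₀ = 0.9996 gives E = 318038.354 m, N = 5781837.169 m.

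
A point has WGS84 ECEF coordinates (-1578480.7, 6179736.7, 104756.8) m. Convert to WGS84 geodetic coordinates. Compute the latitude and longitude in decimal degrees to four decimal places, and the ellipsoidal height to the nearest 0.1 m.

λ = atan2(Y, X) = 104.32860022°; p = √(X²+Y²) = 6378146.0 m.
Bowring's method on WGS84 (a = 6378137 m, b = 6356752.314 m) gives φ = 0.94729998°, h = 875.066 m.

lat 0.9473°, lon 104.3286°, h 875.1 m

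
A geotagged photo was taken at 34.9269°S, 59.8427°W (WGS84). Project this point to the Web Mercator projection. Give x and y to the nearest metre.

x -6661659 m, y -4153952 m

Web Mercator is spherical with R = a = 6378137 m.
x = R·λ = 6378137 × -1.044452148 = -6661658.892 m.
y = R·ln tan(π/4 + φ/2) = 6378137 × -0.651279767 = -4153951.578 m.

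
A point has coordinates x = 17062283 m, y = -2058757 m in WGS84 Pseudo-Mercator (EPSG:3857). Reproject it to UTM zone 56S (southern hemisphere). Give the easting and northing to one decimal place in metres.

E 528881.1 m, N 7989756.5 m

Web Mercator inverse (R = 6378137 m) → φ = -18.18110078°, λ = 153.27309601°.
UTM 56S forward: E = 528881.093 m, N = 7989756.507 m.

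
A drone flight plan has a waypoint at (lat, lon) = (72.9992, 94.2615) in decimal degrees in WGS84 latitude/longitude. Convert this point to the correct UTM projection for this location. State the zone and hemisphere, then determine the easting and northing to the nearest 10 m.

Zone 46N: E 541170 m, N 8100820 m

Longitude 94.2615° lies in the 6° band [90°, 96°), giving zone 46; latitude is north of the equator, so 46N.
Zone 46 central meridian λ₀ = 6×46 − 183 = 93°; Δλ = +1.2615°.
Transverse Mercator on WGS84 with k₀ = 0.9996 gives E = 541166.532 m, N = 8100823.961 m.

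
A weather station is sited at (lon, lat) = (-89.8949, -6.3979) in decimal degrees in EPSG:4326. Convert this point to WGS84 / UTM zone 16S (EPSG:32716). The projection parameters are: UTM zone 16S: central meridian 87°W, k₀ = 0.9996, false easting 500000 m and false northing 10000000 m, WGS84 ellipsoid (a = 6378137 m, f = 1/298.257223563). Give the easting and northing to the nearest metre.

Zone 16 central meridian λ₀ = 6×16 − 183 = -87°; Δλ = -2.8949°.
Transverse Mercator on WGS84 with k₀ = 0.9996 gives E = 179729.223 m, N = 9291908.203 m.

E 179729 m, N 9291908 m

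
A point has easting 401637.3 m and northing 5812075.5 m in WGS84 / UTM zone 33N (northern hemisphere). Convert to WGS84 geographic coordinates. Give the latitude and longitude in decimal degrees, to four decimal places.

Zone 33N: λ₀ = 15°, k₀ = 0.9996, false easting 500000 m.
Meridian distance M = (N − FN)/k₀ = 5814401.3 m.
Inverse transverse Mercator on WGS84 gives φ = 52.44999983°, λ = 13.55259999°.

lat 52.4500°, lon 13.5526°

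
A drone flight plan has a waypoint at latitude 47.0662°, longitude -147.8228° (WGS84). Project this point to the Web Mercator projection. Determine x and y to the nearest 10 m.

Web Mercator is spherical with R = a = 6378137 m.
x = R·λ = 6378137 × -2.579994570 = -16455558.824 m.
y = R·ln tan(π/4 + φ/2) = 6378137 × 0.933326816 = 5952886.299 m.

x -16455560 m, y 5952890 m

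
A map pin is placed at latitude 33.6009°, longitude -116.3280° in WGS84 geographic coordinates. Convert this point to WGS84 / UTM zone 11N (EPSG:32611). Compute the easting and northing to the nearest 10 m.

Zone 11 central meridian λ₀ = 6×11 − 183 = -117°; Δλ = +0.6720°.
Transverse Mercator on WGS84 with k₀ = 0.9996 gives E = 562347.017 m, N = 3718108.339 m.

E 562350 m, N 3718110 m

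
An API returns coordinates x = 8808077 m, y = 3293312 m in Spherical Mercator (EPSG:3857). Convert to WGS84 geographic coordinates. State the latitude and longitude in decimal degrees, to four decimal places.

lat 28.3511°, lon 79.1243°

R = 6378137 m. λ = x/R = 79.12430193°.
φ = 2·arctan(exp(y/R)) − 90° = 2·arctan(1.67589) − 90° = 28.35109987°.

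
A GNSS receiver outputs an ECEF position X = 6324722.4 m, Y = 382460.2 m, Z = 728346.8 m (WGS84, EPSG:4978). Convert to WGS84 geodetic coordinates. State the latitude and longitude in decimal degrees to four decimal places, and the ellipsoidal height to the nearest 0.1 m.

lat 6.6011°, lon 3.4605°, h 142.8 m

λ = atan2(Y, X) = 3.46050026°; p = √(X²+Y²) = 6336275.7 m.
Bowring's method on WGS84 (a = 6378137 m, b = 6356752.314 m) gives φ = 6.60109997°, h = 142.819 m.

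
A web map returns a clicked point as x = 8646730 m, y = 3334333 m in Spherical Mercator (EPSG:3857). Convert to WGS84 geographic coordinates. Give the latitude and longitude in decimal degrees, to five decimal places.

R = 6378137 m. λ = x/R = 77.67489717°.
φ = 2·arctan(exp(y/R)) − 90° = 2·arctan(1.68670) − 90° = 28.67490155°.

lat 28.67490°, lon 77.67490°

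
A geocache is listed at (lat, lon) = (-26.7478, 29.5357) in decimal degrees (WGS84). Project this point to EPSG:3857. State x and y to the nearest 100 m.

Web Mercator is spherical with R = a = 6378137 m.
x = R·λ = 6378137 × 0.515495212 = 3287899.084 m.
y = R·ln tan(π/4 + φ/2) = 6378137 × -0.484780724 = -3091997.872 m.

x 3287900 m, y -3092000 m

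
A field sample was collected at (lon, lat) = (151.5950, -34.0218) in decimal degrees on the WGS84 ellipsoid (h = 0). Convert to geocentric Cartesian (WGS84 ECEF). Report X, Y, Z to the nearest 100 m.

X -4654800 m, Y 2517400 m, Z -3548500 m

WGS84: a = 6378137 m, e² = 0.006694380; N(φ) = a/√(1−e²sin²φ) = 6384830.766 m.
X = (N+h)·cosφ·cosλ = -4654797.688 m; Y = (N+h)·cosφ·sinλ = 2517364.710 m; Z = (N(1−e²)+h)·sinφ = -3548451.012 m.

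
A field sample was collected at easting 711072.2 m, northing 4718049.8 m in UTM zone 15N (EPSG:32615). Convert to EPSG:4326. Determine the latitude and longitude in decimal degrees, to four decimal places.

Zone 15N: λ₀ = -93°, k₀ = 0.9996, false easting 500000 m.
Meridian distance M = (N − FN)/k₀ = 4719937.8 m.
Inverse transverse Mercator on WGS84 gives φ = 42.58599980°, λ = -90.42769943°.

lat 42.5860°, lon -90.4277°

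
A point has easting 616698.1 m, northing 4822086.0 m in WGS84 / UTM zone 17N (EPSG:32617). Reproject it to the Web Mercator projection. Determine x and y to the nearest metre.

x -8856078 m, y 5394929 m

Unproject from UTM 17N (λ₀ = -81°) → φ = 43.54260016°, λ = -79.55550055°.
Web Mercator (R = 6378137 m): x = -8856077.811 m, y = 5394929.210 m.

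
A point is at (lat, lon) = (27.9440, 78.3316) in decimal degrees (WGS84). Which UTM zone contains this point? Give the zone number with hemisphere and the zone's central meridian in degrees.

Zone 44N, central meridian 81°

UTM zone = ⌊(λ + 180)/6⌋ + 1; 78.3316° ∈ [78°, 84°) → zone 44.
Hemisphere: N (φ ≥ 0).
Central meridian λ₀ = 6×44 − 183 = 81°.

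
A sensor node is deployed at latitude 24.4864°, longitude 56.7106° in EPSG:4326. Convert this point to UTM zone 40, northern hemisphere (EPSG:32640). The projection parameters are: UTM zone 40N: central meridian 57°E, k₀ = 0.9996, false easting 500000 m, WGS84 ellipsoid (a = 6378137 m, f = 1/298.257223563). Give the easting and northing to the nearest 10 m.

Zone 40 central meridian λ₀ = 6×40 − 183 = 57°; Δλ = -0.2894°.
Transverse Mercator on WGS84 with k₀ = 0.9996 gives E = 470676.423 m, N = 2708110.198 m.

E 470680 m, N 2708110 m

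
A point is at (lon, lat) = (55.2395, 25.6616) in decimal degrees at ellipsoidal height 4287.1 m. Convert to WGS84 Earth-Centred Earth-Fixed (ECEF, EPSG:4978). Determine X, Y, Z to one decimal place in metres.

WGS84: a = 6378137 m, e² = 0.006694380; N(φ) = a/√(1−e²sin²φ) = 6382144.464 m.
X = (N+h)·cosφ·cosλ = 3282065.406 m; Y = (N+h)·cosφ·sinλ = 4729226.953 m; Z = (N(1−e²)+h)·sinφ = 2747174.568 m.

X 3282065.4 m, Y 4729227.0 m, Z 2747174.6 m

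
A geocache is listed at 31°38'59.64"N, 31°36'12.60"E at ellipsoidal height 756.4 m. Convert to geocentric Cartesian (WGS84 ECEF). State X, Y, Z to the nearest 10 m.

WGS84: a = 6378137 m, e² = 0.006694380; N(φ) = a/√(1−e²sin²φ) = 6384023.305 m.
X = (N+h)·cosφ·cosλ = 4629109.332 m; Y = (N+h)·cosφ·sinλ = 2848236.877 m; Z = (N(1−e²)+h)·sinφ = 3327844.125 m.

X 4629110 m, Y 2848240 m, Z 3327840 m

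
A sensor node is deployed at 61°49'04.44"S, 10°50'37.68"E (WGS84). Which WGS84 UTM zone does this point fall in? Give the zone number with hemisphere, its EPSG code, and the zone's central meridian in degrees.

Zone 32S (EPSG:32732), central meridian 9°

UTM zone = ⌊(λ + 180)/6⌋ + 1; 10.8438° ∈ [6°, 12°) → zone 32.
Hemisphere: S (φ < 0).
Central meridian λ₀ = 6×32 − 183 = 9°.
EPSG code: 32732.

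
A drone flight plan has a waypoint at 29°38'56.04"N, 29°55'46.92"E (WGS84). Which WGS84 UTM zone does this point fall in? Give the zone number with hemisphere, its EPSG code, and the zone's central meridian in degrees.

Zone 35N (EPSG:32635), central meridian 27°

UTM zone = ⌊(λ + 180)/6⌋ + 1; 29.9297° ∈ [24°, 30°) → zone 35.
Hemisphere: N (φ ≥ 0).
Central meridian λ₀ = 6×35 − 183 = 27°.
EPSG code: 32635.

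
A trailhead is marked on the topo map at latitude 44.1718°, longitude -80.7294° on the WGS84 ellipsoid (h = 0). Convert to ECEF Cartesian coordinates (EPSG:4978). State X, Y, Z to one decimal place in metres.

X 738179.8 m, Y -4522344.9 m, Z 4421803.5 m

WGS84: a = 6378137 m, e² = 0.006694380; N(φ) = a/√(1−e²sin²φ) = 6388528.206 m.
X = (N+h)·cosφ·cosλ = 738179.814 m; Y = (N+h)·cosφ·sinλ = -4522344.899 m; Z = (N(1−e²)+h)·sinφ = 4421803.456 m.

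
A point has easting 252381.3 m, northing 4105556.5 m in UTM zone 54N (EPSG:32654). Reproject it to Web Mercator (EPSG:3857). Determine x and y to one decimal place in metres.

x 15386023.4 m, y 4447975.5 m

Unproject from UTM 54N (λ₀ = 141°) → φ = 37.06360010°, λ = 138.21500016°.
Web Mercator (R = 6378137 m): x = 15386023.437 m, y = 4447975.533 m.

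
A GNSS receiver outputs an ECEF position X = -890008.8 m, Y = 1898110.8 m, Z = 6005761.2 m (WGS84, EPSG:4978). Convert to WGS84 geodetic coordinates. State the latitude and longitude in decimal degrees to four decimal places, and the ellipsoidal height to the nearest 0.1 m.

λ = atan2(Y, X) = 115.12150068°; p = √(X²+Y²) = 2096411.3 m.
Bowring's method on WGS84 (a = 6378137 m, b = 6356752.314 m) gives φ = 70.87699954°, h = 2075.880 m.

lat 70.8770°, lon 115.1215°, h 2075.9 m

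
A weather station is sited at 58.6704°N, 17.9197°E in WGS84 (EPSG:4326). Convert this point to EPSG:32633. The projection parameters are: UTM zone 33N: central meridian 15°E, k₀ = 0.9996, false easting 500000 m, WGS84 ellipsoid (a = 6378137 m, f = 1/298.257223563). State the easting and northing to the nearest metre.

E 669310 m, N 6507038 m

Zone 33 central meridian λ₀ = 6×33 − 183 = 15°; Δλ = +2.9197°.
Transverse Mercator on WGS84 with k₀ = 0.9996 gives E = 669310.138 m, N = 6507037.923 m.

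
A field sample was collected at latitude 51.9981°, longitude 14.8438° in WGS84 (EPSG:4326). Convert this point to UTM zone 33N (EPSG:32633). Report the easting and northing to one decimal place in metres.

E 489276.3 m, N 5760838.4 m

Zone 33 central meridian λ₀ = 6×33 − 183 = 15°; Δλ = -0.1562°.
Transverse Mercator on WGS84 with k₀ = 0.9996 gives E = 489276.334 m, N = 5760838.408 m.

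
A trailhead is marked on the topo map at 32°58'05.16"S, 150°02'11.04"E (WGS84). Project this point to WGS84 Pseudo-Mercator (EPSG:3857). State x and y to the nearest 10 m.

Web Mercator is spherical with R = a = 6378137 m.
x = R·λ = 6378137 × 2.618629178 = 16701975.648 m.
y = R·ln tan(π/4 + φ/2) = 6378137 × -0.610063807 = -3891070.537 m.

x 16701980 m, y -3891070 m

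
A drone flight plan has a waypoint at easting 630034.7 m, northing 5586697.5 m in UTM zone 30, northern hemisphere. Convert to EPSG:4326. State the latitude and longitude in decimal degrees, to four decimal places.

lat 50.4179°, lon -1.1696°

Zone 30N: λ₀ = -3°, k₀ = 0.9996, false easting 500000 m.
Meridian distance M = (N − FN)/k₀ = 5588933.1 m.
Inverse transverse Mercator on WGS84 gives φ = 50.41790006°, λ = -1.16959969°.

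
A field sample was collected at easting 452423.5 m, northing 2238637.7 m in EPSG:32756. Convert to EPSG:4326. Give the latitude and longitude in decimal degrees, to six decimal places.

lat -69.955200°, lon 151.756199°

Zone 56S: λ₀ = 153°, k₀ = 0.9996, false easting 500000 m, false northing 10000000 m.
Meridian distance M = (N − FN)/k₀ = -7764468.1 m.
Inverse transverse Mercator on WGS84 gives φ = -69.95519985°, λ = 151.75619902°.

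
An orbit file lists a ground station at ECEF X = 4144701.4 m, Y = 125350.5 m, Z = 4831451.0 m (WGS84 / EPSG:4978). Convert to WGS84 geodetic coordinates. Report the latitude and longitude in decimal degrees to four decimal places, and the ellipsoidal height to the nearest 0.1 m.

λ = atan2(Y, X) = 1.73229996°; p = √(X²+Y²) = 4146596.5 m.
Bowring's method on WGS84 (a = 6378137 m, b = 6356752.314 m) gives φ = 49.55219976°, h = 1085.039 m.

lat 49.5522°, lon 1.7323°, h 1085.0 m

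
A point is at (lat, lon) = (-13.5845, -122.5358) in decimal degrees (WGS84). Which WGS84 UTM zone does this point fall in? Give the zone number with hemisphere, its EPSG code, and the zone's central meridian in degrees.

UTM zone = ⌊(λ + 180)/6⌋ + 1; -122.5358° ∈ [-126°, -120°) → zone 10.
Hemisphere: S (φ < 0).
Central meridian λ₀ = 6×10 − 183 = -123°.
EPSG code: 32710.

Zone 10S (EPSG:32710), central meridian -123°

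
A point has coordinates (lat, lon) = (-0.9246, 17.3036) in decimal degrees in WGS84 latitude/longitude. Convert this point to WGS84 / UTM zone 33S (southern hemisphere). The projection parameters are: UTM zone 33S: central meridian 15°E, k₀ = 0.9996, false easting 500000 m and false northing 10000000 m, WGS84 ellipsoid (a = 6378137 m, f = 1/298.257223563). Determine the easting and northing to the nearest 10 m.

E 756370 m, N 9897720 m

Zone 33 central meridian λ₀ = 6×33 − 183 = 15°; Δλ = +2.3036°.
Transverse Mercator on WGS84 with k₀ = 0.9996 gives E = 756369.361 m, N = 9897720.633 m.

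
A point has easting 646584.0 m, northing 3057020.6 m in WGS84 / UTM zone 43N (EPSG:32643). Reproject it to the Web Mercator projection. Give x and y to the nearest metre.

x 8514349 m, y 3202317 m

Unproject from UTM 43N (λ₀ = 75°) → φ = 27.62929987°, λ = 76.48569957°.
Web Mercator (R = 6378137 m): x = 8514349.129 m, y = 3202316.866 m.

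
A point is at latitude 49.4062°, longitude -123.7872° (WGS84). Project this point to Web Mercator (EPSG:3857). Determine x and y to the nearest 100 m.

x -13779900 m, y 6344100 m

Web Mercator is spherical with R = a = 6378137 m.
x = R·λ = 6378137 × -2.160494212 = -13779928.071 m.
y = R·ln tan(π/4 + φ/2) = 6378137 × 0.994658505 = 6344068.212 m.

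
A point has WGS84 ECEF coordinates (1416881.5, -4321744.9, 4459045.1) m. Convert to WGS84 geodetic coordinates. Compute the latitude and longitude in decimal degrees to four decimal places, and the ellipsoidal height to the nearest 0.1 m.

λ = atan2(Y, X) = -71.84830015°; p = √(X²+Y²) = 4548080.1 m.
Bowring's method on WGS84 (a = 6378137 m, b = 6356752.314 m) gives φ = 44.62600031°, h = 1681.322 m.

lat 44.6260°, lon -71.8483°, h 1681.3 m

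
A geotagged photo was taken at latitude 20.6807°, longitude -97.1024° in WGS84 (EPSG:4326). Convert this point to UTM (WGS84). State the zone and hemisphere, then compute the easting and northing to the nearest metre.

Zone 14N: E 697659 m, N 2287967 m

Longitude -97.1024° lies in the 6° band [-102°, -96°), giving zone 14; latitude is north of the equator, so 14N.
Zone 14 central meridian λ₀ = 6×14 − 183 = -99°; Δλ = +1.8976°.
Transverse Mercator on WGS84 with k₀ = 0.9996 gives E = 697658.991 m, N = 2287966.738 m.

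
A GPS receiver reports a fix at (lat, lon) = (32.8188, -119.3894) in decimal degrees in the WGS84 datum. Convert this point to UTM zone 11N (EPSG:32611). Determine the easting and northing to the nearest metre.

E 276310 m, N 3633728 m

Zone 11 central meridian λ₀ = 6×11 − 183 = -117°; Δλ = -2.3894°.
Transverse Mercator on WGS84 with k₀ = 0.9996 gives E = 276310.116 m, N = 3633728.232 m.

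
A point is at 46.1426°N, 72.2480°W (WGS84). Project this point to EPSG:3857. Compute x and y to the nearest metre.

x -8042611 m, y 5803230 m

Web Mercator is spherical with R = a = 6378137 m.
x = R·λ = 6378137 × -1.260965478 = -8042610.571 m.
y = R·ln tan(π/4 + φ/2) = 6378137 × 0.909862942 = 5803230.492 m.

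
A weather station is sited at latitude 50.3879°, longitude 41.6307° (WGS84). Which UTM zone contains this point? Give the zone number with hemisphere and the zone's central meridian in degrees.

UTM zone = ⌊(λ + 180)/6⌋ + 1; 41.6307° ∈ [36°, 42°) → zone 37.
Hemisphere: N (φ ≥ 0).
Central meridian λ₀ = 6×37 − 183 = 39°.

Zone 37N, central meridian 39°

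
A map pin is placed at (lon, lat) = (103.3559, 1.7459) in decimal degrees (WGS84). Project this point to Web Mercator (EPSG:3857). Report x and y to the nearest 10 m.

Web Mercator is spherical with R = a = 6378137 m.
x = R·λ = 6378137 × 1.803900756 = 11505526.158 m.
y = R·ln tan(π/4 + φ/2) = 6378137 × 0.030476420 = 194382.783 m.

x 11505530 m, y 194380 m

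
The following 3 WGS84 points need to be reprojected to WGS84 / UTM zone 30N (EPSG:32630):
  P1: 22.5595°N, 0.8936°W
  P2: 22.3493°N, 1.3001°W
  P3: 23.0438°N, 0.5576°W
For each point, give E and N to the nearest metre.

P1: E 716596 m, N 2496286 m; P2: E 675051 m, N 2472478 m; P3: E 750273 m, N 2550457 m

UTM zone 30N: λ₀ = -3°, k₀ = 0.9996.
P1 (22.5595°, -0.8936°) → (716595.854, 2496285.805) m.
P2 (22.3493°, -1.3001°) → (675050.544, 2472478.025) m.
P3 (23.0438°, -0.5576°) → (750272.982, 2550457.321) m.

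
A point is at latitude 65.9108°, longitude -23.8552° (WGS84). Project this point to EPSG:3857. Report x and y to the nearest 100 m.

x -2655500 m, y 9852500 m

Web Mercator is spherical with R = a = 6378137 m.
x = R·λ = 6378137 × -0.416351784 = -2655548.717 m.
y = R·ln tan(π/4 + φ/2) = 6378137 × 1.544726207 = 9852475.379 m.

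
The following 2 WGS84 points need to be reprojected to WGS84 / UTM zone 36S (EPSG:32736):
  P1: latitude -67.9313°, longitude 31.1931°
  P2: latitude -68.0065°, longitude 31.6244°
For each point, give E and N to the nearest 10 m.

P1: E 424250 m, N 2463690 m; P2: E 442510 m, N 2455770 m

UTM zone 36S: λ₀ = 33°, k₀ = 0.9996.
P1 (-67.9313°, 31.1931°) → (424248.010, 2463688.035) m.
P2 (-68.0065°, 31.6244°) → (442513.422, 2455771.101) m.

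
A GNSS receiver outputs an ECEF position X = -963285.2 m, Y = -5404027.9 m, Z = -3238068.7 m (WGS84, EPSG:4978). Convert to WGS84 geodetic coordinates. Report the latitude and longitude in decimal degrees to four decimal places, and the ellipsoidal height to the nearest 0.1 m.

λ = atan2(Y, X) = -100.10700030°; p = √(X²+Y²) = 5489210.9 m.
Bowring's method on WGS84 (a = 6378137 m, b = 6356752.314 m) gives φ = -30.70490005°, h = 513.588 m.

lat -30.7049°, lon -100.1070°, h 513.6 m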